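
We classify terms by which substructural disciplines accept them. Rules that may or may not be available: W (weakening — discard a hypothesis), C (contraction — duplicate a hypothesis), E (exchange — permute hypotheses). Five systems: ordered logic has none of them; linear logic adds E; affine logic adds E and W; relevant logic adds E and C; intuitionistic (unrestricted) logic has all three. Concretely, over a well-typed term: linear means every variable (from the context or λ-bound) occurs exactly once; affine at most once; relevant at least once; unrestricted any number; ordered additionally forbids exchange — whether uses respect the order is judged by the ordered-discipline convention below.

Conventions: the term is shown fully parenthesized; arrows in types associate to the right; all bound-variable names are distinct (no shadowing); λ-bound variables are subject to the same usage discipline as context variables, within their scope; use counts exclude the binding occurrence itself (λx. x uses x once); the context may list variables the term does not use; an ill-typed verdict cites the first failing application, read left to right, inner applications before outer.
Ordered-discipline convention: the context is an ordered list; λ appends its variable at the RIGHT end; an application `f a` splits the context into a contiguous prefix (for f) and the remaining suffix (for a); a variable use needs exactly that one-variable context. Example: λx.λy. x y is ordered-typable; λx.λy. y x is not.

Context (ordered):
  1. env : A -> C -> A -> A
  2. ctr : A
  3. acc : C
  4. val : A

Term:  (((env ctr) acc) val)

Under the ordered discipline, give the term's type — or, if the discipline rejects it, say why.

term : A
counts: env: 1; ctr: 1; acc: 1; val: 1
uses in reading order: env, ctr, acc, val
typing: well-typed at A
per-discipline verdicts: ordered ✓; linear ✓; affine ✓; relevant ✓; unrestricted ✓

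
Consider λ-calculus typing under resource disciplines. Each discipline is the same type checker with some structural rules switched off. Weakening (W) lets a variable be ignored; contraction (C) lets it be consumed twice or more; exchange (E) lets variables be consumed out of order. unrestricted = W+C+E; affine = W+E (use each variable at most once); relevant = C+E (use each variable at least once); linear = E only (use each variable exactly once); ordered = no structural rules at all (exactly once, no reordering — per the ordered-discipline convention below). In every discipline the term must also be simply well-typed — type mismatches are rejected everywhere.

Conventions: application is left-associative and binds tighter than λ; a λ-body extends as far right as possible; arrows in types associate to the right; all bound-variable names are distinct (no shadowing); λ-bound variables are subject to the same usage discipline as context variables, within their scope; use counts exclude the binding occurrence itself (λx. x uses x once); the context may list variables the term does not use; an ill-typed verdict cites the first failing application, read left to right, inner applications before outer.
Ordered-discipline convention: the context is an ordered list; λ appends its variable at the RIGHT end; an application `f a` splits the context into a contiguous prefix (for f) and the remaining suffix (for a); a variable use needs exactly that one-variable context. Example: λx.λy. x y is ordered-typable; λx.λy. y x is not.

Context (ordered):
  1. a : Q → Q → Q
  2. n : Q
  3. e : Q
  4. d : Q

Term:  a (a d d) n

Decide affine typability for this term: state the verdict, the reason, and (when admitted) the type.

no — a ×2, d ×2 used more than once (contraction)
use counts: a: 2; n: 1; e: 0; d: 2
order of uses: a, a, d, d, n
typing: well-typed at Q
all disciplines: ordered ✗; linear ✗; affine ✗; relevant ✗; unrestricted ✓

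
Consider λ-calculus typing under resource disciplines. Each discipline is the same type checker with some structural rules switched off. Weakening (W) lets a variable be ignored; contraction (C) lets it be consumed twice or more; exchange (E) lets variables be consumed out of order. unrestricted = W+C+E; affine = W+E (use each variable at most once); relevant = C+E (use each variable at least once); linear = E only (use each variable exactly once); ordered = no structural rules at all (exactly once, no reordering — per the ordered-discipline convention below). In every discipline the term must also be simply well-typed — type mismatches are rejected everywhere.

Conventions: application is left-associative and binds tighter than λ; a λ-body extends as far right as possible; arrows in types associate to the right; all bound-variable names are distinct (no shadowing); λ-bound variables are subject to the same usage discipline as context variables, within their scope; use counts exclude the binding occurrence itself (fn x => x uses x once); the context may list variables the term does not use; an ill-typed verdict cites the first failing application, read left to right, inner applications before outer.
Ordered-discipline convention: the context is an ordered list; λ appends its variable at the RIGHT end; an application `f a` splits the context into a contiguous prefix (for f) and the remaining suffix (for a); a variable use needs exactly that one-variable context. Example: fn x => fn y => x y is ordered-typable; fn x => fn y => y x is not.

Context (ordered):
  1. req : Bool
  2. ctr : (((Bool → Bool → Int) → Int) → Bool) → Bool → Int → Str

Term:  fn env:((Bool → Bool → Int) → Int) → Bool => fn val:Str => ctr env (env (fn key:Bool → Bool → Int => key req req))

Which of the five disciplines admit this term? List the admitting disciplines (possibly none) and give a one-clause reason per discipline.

admitted in: unrestricted
variable uses: req=2; ctr=1; env (λ-bound)=2; val (λ-bound)=0; key (λ-bound)=1
left-to-right use order: ctr, env, env, key, req, req
typing: well-typed — term : (((Bool → Bool → Int) → Int) → Bool) → Str → Int → Str
ordered: ✗ — uses contraction: req ×2, env ×2; val never used (weakening)
linear: ✗ — uses contraction: req ×2, env ×2; val never used (weakening)
affine: ✗ — uses contraction: req ×2, env ×2
relevant: ✗ — val never used (weakening)
unrestricted: ✓ — well-typed at (((Bool → Bool → Int) → Int) → Bool) → Str → Int → Str; no restrictions here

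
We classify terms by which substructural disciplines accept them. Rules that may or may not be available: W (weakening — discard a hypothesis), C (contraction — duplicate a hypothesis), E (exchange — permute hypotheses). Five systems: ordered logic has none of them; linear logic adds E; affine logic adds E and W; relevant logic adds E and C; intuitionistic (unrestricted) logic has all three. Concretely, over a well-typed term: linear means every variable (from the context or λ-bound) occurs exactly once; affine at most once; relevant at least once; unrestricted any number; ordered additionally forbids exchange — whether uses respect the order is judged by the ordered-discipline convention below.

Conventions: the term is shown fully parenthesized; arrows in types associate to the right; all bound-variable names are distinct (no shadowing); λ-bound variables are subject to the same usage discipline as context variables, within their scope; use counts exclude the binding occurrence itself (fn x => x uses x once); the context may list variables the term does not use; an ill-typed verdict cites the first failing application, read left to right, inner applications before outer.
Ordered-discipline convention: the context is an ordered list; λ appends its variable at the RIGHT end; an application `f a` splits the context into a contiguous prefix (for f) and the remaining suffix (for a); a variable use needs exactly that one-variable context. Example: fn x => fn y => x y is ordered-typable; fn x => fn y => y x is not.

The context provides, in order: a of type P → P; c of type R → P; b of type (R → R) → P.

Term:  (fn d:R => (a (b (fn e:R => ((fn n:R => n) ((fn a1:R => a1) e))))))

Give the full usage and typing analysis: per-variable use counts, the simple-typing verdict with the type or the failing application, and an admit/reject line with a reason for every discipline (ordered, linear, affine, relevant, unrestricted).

usage: a: 1×, c: 0×, b: 1×, d [bound]: 0×, e [bound]: 1×, n [bound]: 1×, a1 [bound]: 1×
uses in reading order: a, b, n, a1, e
typing: the term checks, with type R → P
ordered: ✗ — unused: c, d — weakening required
linear: ✗ — unused: c, d — weakening required
affine: ✓ — at most one use each (a, c, b, d, e, n, a1)
relevant: ✗ — unused: c, d — weakening required
unrestricted: ✓ — well-typed at R → P; no restrictions here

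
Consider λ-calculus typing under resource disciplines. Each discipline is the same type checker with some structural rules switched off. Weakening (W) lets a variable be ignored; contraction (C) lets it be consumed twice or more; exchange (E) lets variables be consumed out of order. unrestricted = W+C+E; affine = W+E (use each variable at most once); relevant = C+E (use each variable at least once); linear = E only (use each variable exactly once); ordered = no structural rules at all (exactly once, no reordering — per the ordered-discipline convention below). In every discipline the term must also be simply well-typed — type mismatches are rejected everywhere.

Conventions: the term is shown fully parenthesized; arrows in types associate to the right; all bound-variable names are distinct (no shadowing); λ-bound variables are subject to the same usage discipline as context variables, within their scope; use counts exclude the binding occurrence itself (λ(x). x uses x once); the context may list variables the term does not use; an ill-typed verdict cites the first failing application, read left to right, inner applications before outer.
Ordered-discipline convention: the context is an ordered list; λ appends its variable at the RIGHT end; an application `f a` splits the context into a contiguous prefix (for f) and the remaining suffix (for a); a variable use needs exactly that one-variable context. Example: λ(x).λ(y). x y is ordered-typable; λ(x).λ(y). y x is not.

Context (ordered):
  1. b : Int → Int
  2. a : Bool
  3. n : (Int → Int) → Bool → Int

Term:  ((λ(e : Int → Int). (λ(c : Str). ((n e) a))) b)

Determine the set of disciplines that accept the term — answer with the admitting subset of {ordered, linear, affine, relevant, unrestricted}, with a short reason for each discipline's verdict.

admitting disciplines: affine, unrestricted
counts: b ×1, a ×1, n ×1, e (λ-bound) ×1, c (λ-bound) ×0
use order (left to right): n, e, a, b
typing: well-typed at Str → Int
ordered: ✗ — unused: c — weakening required
linear: ✗ — unused: c — weakening required
affine: ✓ — b, a, n, e, c: no repeats, contraction unneeded
relevant: ✗ — unused: c — weakening required
unrestricted: ✓ — type-checks (Str → Int) and nothing is barred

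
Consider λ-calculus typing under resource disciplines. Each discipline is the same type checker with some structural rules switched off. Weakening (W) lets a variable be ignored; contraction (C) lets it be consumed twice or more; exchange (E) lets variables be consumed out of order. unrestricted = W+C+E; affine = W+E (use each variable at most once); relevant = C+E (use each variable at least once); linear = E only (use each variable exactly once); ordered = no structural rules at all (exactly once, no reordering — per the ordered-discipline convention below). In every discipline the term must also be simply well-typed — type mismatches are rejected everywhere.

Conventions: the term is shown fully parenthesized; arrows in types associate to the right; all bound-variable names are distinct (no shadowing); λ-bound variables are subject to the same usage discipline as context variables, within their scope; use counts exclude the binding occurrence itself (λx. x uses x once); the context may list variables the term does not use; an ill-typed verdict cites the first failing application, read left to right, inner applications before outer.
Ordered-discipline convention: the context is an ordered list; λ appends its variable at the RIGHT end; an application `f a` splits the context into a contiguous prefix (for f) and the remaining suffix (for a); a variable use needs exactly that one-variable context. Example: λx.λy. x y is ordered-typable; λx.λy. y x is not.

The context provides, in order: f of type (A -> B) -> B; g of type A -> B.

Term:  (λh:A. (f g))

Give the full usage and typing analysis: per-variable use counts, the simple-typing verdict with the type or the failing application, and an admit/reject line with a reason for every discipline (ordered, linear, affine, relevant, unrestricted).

variable uses: f: 1; g: 1; h (λ-bound): 0
order of uses: f, g
typing: well-typed at A -> B
ordered ✗ (h left unused)
linear ✗ (h left unused)
affine ✓ (none of f, g, h used more than once)
relevant ✗ (h left unused)
unrestricted ✓ (simply typable at A -> B; W, C, E all held)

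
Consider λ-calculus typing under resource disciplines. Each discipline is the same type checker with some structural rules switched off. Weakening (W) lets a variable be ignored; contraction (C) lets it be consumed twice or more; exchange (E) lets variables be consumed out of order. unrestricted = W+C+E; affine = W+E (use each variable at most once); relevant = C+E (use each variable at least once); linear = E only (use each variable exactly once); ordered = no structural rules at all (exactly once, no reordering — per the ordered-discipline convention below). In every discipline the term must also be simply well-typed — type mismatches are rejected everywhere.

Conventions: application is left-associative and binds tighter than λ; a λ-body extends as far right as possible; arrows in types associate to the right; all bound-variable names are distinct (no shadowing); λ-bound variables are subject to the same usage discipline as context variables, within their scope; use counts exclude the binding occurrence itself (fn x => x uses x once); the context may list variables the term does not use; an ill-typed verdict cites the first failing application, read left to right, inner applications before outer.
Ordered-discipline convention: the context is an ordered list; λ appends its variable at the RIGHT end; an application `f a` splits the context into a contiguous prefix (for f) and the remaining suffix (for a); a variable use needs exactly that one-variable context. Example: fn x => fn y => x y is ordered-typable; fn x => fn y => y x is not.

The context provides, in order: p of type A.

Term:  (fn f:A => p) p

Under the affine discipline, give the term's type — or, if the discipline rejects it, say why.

not well-typed under affine — uses contraction: p ×2
usage: p ×2, f [bound] ×0
order of uses: p, p
typing: well-typed — term : A
across the five disciplines: ordered ✗; linear ✗; affine ✗; relevant ✗; unrestricted ✓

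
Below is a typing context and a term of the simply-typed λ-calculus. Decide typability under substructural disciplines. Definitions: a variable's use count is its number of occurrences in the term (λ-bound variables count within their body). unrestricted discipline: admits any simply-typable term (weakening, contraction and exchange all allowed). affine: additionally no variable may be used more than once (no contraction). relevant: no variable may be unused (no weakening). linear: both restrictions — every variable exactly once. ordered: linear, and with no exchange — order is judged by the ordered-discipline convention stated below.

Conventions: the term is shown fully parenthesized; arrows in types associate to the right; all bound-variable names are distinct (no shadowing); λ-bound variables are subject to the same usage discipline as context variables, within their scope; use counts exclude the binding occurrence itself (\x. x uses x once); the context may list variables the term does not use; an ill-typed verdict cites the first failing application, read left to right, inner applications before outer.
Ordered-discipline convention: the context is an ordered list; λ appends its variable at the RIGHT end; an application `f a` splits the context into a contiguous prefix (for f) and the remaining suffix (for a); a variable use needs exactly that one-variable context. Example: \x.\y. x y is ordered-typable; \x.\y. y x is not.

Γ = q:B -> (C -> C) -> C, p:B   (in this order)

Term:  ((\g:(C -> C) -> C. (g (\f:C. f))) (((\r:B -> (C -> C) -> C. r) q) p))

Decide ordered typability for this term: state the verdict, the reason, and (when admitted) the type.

yes — q, p, g, f, r: once each, no exchange needed; term : C
variable uses: q=1, p=1, g (bound)=1, f (bound)=1, r (bound)=1
use order (left to right): g, f, r, q, p
typing: well-typed at C
per-discipline verdicts: ordered ✓; linear ✓; affine ✓; relevant ✓; unrestricted ✓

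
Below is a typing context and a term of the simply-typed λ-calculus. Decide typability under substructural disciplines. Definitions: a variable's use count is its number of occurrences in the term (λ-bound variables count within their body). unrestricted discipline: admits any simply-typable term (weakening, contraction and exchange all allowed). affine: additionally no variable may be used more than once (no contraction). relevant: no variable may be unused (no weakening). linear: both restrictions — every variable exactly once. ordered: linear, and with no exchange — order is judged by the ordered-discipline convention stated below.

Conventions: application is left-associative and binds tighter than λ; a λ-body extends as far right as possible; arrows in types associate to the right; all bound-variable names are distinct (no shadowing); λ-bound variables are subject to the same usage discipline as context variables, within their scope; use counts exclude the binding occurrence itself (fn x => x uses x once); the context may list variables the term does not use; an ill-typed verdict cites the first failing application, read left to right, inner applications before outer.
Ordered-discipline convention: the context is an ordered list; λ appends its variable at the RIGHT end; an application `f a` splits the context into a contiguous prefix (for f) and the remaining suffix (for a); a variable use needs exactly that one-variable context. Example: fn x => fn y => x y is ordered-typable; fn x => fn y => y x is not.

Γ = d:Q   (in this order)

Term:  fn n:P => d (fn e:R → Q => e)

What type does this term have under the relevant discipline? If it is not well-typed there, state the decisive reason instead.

not well-typed under relevant — the type mismatch rejects it
variable uses: d: 1×, n (λ-bound): 0×, e (λ-bound): 1×
uses in reading order: d, e
typing: ill-typed: can't apply a value of type Q
across the five disciplines: ordered ✗, linear ✗, affine ✗, relevant ✗, unrestricted ✗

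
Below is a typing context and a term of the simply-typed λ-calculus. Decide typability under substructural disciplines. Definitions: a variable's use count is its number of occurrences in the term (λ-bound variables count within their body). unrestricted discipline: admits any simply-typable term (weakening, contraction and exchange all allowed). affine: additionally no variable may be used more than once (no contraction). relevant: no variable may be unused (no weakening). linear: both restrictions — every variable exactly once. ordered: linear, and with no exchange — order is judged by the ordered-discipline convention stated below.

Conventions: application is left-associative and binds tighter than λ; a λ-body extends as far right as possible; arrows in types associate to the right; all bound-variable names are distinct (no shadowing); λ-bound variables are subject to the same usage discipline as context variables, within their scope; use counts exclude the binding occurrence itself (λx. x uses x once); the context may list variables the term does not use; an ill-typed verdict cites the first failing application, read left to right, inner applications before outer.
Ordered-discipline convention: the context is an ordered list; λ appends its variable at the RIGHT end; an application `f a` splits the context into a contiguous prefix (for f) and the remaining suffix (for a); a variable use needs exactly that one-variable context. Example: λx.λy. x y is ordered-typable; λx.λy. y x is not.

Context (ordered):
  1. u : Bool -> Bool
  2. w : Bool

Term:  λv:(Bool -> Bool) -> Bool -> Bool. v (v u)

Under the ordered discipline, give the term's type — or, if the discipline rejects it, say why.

not well-typed under ordered — repeated use of v ×2; unused: w — weakening required
counts: u: 1×, w: 0×, v (λ-bound): 2×
use order (left to right): v, v, u
typing: well-typed — term : ((Bool -> Bool) -> Bool -> Bool) -> Bool -> Bool
summary: ordered ✗ · linear ✗ · affine ✗ · relevant ✗ · unrestricted ✓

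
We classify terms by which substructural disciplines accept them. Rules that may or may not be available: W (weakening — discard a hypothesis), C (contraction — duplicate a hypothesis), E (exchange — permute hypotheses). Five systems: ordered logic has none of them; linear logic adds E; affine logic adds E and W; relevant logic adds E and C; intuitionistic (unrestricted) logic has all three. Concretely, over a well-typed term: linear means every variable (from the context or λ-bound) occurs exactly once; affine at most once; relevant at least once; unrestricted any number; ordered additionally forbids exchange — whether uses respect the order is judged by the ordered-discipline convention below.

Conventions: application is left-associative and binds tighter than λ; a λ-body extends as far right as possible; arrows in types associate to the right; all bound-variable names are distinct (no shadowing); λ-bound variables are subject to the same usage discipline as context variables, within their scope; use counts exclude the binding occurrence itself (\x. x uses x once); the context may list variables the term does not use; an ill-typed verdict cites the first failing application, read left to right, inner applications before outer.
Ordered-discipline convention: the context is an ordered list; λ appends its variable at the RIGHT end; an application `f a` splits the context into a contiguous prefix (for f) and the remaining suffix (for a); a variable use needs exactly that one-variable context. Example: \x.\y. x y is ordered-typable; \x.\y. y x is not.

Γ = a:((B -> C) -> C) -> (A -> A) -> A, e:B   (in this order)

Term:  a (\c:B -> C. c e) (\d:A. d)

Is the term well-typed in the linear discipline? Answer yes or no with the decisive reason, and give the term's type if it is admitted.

yes — exactly-once usage across a, e, c, d; term : A
counts: a=1, e=1, c (bound)=1, d (bound)=1
use order (left to right): a, c, e, d
typing: ✓ — A
per-discipline verdicts: ordered ✗, linear ✓, affine ✓, relevant ✓, unrestricted ✓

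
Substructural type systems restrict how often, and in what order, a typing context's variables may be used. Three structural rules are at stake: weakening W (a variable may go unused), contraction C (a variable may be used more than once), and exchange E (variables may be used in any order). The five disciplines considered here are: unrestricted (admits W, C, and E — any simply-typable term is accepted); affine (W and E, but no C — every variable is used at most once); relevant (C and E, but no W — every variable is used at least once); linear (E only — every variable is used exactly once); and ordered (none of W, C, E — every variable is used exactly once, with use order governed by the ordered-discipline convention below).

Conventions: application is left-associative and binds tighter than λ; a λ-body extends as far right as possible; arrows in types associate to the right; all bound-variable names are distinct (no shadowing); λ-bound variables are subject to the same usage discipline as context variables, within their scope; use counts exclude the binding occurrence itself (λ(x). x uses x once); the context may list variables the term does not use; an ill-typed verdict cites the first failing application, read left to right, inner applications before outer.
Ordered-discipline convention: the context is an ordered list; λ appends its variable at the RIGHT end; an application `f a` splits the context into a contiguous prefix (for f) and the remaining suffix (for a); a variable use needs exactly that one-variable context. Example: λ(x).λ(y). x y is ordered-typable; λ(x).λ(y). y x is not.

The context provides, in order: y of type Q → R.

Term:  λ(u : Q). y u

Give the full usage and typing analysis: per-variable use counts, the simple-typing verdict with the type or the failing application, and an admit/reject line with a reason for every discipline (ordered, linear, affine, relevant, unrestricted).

variable uses: y: 1×; u (bound): 1×
order of uses: y, u
typing: ✓ — Q → R
ordered: ✓ — y, u once each; derivable with no W/C/E
linear: ✓ — exactly-once usage across y, u
affine: ✓ — no duplicate uses among y, u
relevant: ✓ — every one of y, u appears
unrestricted: ✓ — simply typable at Q → R; W, C, E all held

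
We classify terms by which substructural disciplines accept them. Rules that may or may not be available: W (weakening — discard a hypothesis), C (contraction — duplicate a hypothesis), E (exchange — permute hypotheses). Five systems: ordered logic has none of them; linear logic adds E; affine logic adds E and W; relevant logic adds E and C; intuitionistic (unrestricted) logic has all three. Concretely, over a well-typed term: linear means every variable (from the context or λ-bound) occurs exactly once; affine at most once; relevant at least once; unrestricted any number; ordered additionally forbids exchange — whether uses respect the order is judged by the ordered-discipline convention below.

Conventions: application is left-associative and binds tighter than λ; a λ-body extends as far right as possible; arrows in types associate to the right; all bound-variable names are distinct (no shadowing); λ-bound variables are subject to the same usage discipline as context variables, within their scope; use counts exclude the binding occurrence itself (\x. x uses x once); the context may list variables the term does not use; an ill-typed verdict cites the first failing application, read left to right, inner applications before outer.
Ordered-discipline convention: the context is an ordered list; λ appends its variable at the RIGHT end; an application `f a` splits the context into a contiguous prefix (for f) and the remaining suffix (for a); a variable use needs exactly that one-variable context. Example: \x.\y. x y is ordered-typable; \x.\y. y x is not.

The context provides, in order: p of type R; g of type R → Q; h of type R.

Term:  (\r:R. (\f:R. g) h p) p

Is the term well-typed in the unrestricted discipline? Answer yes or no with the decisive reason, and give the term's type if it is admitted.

yes — well-typed at Q; no restrictions here; term : Q
usage: p=2; g=1; h=1; r [bound]=0; f [bound]=0
uses in reading order: g, h, p, p
typing: well-typed — term : Q
across the five disciplines: ordered ✗, linear ✗, affine ✗, relevant ✗, unrestricted ✓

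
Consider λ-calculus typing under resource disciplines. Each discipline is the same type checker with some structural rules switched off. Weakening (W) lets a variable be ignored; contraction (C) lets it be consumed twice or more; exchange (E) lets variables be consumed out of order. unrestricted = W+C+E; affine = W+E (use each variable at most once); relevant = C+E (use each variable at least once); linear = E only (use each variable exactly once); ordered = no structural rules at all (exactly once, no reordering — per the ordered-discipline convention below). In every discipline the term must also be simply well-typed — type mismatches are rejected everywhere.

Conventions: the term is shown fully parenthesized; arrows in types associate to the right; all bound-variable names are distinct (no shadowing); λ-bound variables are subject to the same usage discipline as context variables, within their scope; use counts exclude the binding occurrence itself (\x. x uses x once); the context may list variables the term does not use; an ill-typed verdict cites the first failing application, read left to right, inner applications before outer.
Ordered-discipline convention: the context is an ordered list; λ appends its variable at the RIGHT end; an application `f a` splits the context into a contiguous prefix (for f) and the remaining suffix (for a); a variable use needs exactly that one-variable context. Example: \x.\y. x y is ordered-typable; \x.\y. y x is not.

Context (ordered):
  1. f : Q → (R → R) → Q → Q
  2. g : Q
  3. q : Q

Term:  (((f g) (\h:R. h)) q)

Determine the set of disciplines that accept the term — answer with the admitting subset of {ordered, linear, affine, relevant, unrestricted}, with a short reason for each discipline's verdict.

accepted by: ordered, linear, affine, relevant, unrestricted
variable uses: f: 1×, g: 1×, q: 1×, h [bound]: 1×
uses in reading order: f, g, h, q
typing: well-typed — term : Q
ordered: ✓, f, g, q, h: once each, no exchange needed
linear: ✓, f, g, q, h: one use apiece
affine: ✓, none of f, g, q, h used more than once
relevant: ✓, f, g, q, h: all used, weakening unneeded
unrestricted: ✓, typability at Q is all that's needed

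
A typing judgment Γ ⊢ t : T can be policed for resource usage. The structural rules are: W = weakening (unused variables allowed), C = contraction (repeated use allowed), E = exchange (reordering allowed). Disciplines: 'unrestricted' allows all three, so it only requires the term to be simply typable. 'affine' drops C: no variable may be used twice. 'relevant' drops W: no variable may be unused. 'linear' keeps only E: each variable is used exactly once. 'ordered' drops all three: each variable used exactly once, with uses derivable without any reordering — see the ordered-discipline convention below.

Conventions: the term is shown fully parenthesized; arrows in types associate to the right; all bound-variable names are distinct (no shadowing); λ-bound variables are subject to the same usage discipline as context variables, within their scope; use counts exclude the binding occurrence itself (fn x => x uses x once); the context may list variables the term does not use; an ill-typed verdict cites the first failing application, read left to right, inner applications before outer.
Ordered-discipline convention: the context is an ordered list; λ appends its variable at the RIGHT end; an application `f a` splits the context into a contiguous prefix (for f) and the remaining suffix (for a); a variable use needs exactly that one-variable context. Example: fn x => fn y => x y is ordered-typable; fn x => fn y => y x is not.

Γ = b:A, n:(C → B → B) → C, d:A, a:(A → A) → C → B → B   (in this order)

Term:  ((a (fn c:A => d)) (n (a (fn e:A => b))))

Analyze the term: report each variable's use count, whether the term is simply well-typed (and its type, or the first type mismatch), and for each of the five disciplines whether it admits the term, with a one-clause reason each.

use counts: b ×1; n ×1; d ×1; a ×2; c (bound) ×0; e (bound) ×0
order of uses: a, d, n, a, b
typing: well-typed at B → B
ordered: ✗, needs contraction — a ×2; c, e never used (weakening)
linear: ✗, needs contraction — a ×2; c, e never used (weakening)
affine: ✗, needs contraction — a ×2
relevant: ✗, c, e never used (weakening)
unrestricted: ✓, type-checks (B → B) and nothing is barred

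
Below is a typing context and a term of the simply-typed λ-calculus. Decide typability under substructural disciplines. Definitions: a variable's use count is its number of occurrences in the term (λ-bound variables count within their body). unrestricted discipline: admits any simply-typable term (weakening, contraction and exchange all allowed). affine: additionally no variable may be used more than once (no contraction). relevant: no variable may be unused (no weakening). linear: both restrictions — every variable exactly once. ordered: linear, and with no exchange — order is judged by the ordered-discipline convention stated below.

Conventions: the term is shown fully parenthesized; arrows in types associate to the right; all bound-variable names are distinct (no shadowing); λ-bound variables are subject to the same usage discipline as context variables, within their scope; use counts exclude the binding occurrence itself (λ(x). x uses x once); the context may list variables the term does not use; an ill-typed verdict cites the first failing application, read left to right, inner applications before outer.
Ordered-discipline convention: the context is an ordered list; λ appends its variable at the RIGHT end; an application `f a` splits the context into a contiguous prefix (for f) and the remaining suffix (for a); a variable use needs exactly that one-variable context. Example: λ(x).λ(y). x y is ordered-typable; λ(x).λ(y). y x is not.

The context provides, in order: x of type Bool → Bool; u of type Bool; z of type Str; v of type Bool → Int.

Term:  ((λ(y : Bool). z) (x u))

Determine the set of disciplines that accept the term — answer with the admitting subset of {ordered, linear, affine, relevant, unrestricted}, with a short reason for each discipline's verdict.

accepted by: affine, unrestricted
use counts: x: 1×, u: 1×, z: 1×, v: 0×, y (λ-bound): 0×
left-to-right use order: z, x, u
typing: ✓ — Str
ordered ✗ (v, y never used (weakening))
linear ✗ (v, y never used (weakening))
affine ✓ (at most one use each (x, u, z, v, y))
relevant ✗ (v, y never used (weakening))
unrestricted ✓ (simply typable at Str; W, C, E all held)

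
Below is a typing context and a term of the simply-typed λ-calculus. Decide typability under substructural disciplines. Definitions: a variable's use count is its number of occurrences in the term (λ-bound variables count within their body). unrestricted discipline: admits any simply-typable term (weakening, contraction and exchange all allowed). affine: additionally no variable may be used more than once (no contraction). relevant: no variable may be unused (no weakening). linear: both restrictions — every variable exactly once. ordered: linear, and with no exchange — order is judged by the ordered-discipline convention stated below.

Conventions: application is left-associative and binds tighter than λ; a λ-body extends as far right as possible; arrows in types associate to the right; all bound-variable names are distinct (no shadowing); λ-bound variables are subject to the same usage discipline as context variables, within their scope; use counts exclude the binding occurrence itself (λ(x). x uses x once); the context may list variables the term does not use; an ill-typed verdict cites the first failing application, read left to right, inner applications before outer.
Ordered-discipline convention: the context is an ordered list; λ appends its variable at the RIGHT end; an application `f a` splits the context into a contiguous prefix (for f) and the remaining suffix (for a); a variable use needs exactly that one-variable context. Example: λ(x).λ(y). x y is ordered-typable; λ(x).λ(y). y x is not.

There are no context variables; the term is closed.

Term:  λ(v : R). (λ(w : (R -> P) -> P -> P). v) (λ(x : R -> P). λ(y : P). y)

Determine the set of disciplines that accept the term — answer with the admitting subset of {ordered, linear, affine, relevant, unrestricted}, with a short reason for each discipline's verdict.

admitted in: affine, unrestricted
use counts: v (bound)=1, w (bound)=0, x (bound)=0, y (bound)=1
use order (left to right): v, y
typing: well-typed — term : R -> R
ordered: ✗, w, x left unused
linear: ✗, w, x left unused
affine: ✓, none of v, w, x, y used more than once
relevant: ✗, w, x left unused
unrestricted: ✓, type-checks (R -> R) and nothing is barred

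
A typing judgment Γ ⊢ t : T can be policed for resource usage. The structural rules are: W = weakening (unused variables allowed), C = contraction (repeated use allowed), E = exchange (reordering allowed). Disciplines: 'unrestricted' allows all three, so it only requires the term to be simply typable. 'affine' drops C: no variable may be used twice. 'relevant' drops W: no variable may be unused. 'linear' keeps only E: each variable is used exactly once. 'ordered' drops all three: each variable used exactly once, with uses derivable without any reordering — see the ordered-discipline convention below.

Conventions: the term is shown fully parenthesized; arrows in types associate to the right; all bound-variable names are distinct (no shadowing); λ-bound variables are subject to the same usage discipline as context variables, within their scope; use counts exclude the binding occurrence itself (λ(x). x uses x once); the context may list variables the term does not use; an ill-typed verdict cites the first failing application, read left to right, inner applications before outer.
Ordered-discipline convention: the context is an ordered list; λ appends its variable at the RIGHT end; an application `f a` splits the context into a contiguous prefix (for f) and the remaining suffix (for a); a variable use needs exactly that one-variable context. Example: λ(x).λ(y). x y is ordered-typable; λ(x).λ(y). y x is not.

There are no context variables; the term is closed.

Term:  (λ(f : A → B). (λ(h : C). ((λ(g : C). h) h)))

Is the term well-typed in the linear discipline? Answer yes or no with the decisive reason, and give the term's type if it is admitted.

no — uses contraction: h ×2; unused: f, g — weakening required
variable uses: f (bound)=0; h (bound)=2; g (bound)=0
left-to-right use order: h, h
typing: well-typed at (A → B) → C → C
summary: ordered ✗ · linear ✗ · affine ✗ · relevant ✗ · unrestricted ✓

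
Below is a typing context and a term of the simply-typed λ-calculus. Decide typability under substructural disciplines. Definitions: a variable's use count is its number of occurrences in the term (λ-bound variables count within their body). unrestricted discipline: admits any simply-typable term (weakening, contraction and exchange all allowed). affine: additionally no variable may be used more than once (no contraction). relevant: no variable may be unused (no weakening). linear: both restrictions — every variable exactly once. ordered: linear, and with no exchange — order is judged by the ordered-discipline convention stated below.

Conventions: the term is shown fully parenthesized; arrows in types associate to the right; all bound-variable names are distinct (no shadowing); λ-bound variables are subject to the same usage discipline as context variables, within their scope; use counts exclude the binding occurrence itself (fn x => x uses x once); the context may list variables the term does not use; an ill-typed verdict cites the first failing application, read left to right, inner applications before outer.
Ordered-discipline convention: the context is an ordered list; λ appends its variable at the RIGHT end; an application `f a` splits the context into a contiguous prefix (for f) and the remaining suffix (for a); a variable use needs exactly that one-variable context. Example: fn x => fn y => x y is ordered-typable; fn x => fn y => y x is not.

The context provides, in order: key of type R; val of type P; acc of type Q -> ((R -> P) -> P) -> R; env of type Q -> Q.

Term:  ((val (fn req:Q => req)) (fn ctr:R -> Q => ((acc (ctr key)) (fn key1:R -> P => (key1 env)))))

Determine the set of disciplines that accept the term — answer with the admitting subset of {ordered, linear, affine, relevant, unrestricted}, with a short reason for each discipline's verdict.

admitted by: none
variable uses: key=1, val=1, acc=1, env=1, req [bound]=1, ctr [bound]=1, key1 [bound]=1
uses in reading order: val, req, acc, ctr, key, key1, env
typing: ill-typed: non-function type P applied to an argument
ordered: ✗, fails simple typing
linear: ✗, a type mismatch blocks all five
affine: ✗, the type mismatch rejects it
relevant: ✗, not simply typable
unrestricted: ✗, fails simple typing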